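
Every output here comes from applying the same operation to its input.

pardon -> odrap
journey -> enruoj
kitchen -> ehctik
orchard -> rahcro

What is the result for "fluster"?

etsulf

Looking at the pairs, the operation is to reverse the string, then delete the first character.
On "fluster": the first step gives "retsulf", and the second then gives "etsulf".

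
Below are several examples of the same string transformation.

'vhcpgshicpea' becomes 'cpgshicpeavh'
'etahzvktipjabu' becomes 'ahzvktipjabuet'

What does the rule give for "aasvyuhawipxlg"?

svyuhawipxlgaa

The pattern: move the first 2 characters to the end (rotate left by 2).
On "aasvyuhawipxlg" that produces "svyuhawipxlgaa".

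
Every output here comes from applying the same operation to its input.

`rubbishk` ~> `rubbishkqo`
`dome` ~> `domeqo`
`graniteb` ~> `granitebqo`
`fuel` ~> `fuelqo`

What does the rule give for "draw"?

drawqo

The transformation: append "qo".
"draw" → "drawqo".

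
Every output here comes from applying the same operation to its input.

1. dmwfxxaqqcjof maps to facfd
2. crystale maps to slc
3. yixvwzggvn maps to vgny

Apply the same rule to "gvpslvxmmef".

Each output is the input with this applied: keep one character in every 3, starting at position 1 (positions 1st, 4th, 7th, ...), then move the first character to the end.
Working it through for "gvpslvxmmef": intermediate "gsxe", final "sxeg".

sxeg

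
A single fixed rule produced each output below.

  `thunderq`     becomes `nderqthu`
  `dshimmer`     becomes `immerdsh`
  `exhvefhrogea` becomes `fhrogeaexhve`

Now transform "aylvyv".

lvyvay

Looking at the pairs, the operation is to move the last character to the front, then swap the front and back halves of the string.
For "aylvyv", step one produces "vaylvy"; step two turns that into "lvyvay".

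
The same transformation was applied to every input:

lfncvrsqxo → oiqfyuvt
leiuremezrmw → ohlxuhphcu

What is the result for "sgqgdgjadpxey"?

Looking at the pairs, the operation is to delete the last 2 characters, then shift every letter 3 places forward in the alphabet (wrapping around).
Working it through for "sgqgdgjadpxey": intermediate "sgqgdgjadpx", final "vjtjgjmdgsa".

vjtjgjmdgsa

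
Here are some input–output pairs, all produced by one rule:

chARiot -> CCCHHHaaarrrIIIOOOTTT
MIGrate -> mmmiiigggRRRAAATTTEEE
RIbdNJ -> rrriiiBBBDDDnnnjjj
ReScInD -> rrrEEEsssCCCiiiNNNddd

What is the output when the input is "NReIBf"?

nnnrrrEEEiiibbbFFF

In each case the input is transformed by: repeat every character 3 times, then flip the case of every letter.
Working it through for "NReIBf": intermediate "NNNRRReeeIIIBBBfff", final "nnnrrrEEEiiibbbFFF".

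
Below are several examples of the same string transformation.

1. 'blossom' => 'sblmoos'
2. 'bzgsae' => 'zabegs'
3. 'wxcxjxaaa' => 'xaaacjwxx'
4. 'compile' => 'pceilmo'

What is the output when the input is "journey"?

yejnoru

Each output is the input with this applied: sort the characters into alphabetical order, then move the last character to the front.
So "journey" becomes "yejnoru".
(Check on "blossom": → "blmooss" → "sblmoos" ✓)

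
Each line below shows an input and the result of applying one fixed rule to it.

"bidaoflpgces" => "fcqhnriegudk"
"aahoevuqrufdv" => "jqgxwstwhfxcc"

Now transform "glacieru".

The rule is to shift every letter 2 places forward in the alphabet (wrapping around), then move the first 2 characters to the end (rotate left by 2).
Working it through for "glacieru": intermediate "incekgtw", final "cekgtwin".

cekgtwin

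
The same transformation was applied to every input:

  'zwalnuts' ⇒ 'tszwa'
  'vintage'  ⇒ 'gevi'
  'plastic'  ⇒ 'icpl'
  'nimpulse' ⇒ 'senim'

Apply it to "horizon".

The rule is to move the last 2 characters to the front (rotate right by 2), then delete the last 3 characters.
Working it through for "horizon": intermediate "onhoriz", final "onho".

onho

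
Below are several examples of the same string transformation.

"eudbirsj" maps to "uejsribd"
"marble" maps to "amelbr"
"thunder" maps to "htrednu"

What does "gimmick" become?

The rule is to reverse the string, then move the last 2 characters to the front (rotate right by 2).
Applying that to "gimmick" gives "igkcimm".

igkcimm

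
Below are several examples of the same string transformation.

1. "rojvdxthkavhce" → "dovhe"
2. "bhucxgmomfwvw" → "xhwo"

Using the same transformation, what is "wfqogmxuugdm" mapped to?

gfdu

The rule is to keep one character in every 3, starting at position 2 (positions 2nd, 5th, 8th, ...), then swap each adjacent pair of characters (1↔2, 3↔4, ...).
Working it through for "wfqogmxuugdm": intermediate "fgud", final "gfdu".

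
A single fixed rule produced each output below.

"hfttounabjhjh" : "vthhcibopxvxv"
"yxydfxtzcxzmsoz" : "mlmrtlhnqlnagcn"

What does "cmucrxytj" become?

Each output is the input with this applied: shift every letter 12 places backward in the alphabet (wrapping around).
So "cmucrxytj" becomes "qaiqflmhx".

qaiqflmhx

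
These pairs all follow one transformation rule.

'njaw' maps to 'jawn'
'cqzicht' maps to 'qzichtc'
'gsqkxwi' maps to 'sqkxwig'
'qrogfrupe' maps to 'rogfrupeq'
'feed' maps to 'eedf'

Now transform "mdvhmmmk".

In each case the input is transformed by: move the first character to the end.
On "mdvhmmmk" that produces "dvhmmmkm".

dvhmmmkm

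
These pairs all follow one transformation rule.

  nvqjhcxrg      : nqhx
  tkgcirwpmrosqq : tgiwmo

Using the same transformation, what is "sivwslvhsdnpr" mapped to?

Looking at the pairs, the operation is to keep every other character starting from the first (positions 1st, 3rd, 5th, ...), then delete the last character.
For "sivwslvhsdnpr", step one produces "svsvsnr"; step two turns that into "svsvsn".

svsvsn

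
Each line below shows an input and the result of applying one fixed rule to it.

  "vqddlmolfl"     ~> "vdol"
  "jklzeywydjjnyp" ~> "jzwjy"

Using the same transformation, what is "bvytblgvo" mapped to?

Rule — keep one character in every 3, starting at position 1 (positions 1st, 4th, 7th, ...).
Applying that to "bvytblgvo" gives "btg".

btg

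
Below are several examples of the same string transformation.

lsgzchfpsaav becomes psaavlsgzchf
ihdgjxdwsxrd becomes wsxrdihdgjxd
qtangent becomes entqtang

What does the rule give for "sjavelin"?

The pattern: move the first character to the end, then swap the front and back halves of the string.
On "sjavelin": the first step gives "javelins", and the second then gives "linsjave".
(Check on "lsgzchfpsaav": → "sgzchfpsaavl" → "psaavlsgzchf" ✓)

linsjave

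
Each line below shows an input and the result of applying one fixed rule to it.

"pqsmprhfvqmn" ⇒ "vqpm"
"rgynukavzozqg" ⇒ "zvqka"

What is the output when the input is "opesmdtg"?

toe

Looking at the pairs, the operation is to sort the characters into reverse alphabetical order, then keep one character in every 3, starting at position 1 (positions 1st, 4th, 7th, ...).
On "opesmdtg": the first step gives "tspomged", and the second then gives "toe".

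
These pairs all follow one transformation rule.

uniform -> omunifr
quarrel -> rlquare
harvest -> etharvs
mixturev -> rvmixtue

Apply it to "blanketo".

eoblankt

Looking at the pairs, the operation is to move the last 2 characters to the front (rotate right by 2), then swap the first and last characters.
Applying both steps to "blanketo": "toblanke", then "eoblankt".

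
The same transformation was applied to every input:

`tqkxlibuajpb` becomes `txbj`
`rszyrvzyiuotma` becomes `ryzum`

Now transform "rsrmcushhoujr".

Rule — keep one character in every 3, starting at position 1 (positions 1st, 4th, 7th, ...).
Doing the same to "rsrmcushhoujr": "rmsor".

rmsor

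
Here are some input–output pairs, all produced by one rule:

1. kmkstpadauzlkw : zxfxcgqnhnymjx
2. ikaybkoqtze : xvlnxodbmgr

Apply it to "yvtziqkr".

The transformation: shift every letter 13 places forward in the alphabet (wrapping around) — i.e. ROT13, then swap each adjacent pair of characters (1↔2, 3↔4, ...).
For "yvtziqkr", step one produces "ligmvdxe"; step two turns that into "ilmgdvex".

ilmgdvex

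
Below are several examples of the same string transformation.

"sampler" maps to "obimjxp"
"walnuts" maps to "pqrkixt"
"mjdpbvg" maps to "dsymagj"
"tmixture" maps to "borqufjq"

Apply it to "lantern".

In each case the input is transformed by: shift every letter 3 places backward in the alphabet (wrapping around), then reverse the string.
Starting from "lantern": after the first operation, "ixkqbok"; after the second, "kobqkxi".

kobqkxi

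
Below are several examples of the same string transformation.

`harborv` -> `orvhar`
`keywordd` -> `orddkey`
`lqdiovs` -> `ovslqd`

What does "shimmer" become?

In each case the input is transformed by: move the first 3 characters to the end (rotate left by 3), then delete the first character.
For "shimmer", step one produces "mmershi"; step two turns that into "mershi".

mershi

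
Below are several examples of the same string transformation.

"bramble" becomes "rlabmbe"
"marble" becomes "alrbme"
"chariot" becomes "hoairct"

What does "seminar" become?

eamnisr

The transformation: take characters alternately from the front and the back (1st, last, 2nd, 2nd-last, ...), then move the first 2 characters to the end (rotate left by 2).
On "seminar": the first step gives "sreamni", and the second then gives "eamnisr".
(Check on "bramble": → "berlabm" → "rlabmbe" ✓)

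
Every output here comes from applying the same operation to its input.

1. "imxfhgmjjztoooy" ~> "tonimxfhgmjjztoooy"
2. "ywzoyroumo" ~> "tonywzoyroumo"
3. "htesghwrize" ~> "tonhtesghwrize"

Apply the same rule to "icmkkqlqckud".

Each output is the input with this applied: prepend "ton".
Applying that to "icmkkqlqckud" gives "tonicmkkqlqckud".

tonicmkkqlqckud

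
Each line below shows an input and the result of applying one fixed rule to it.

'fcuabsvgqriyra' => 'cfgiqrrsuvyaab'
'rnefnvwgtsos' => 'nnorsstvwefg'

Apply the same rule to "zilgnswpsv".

Looking at the pairs, the operation is to sort the characters into alphabetical order, then move the first 3 characters to the end (rotate left by 3).
For "zilgnswpsv", step one produces "gilnpssvwz"; step two turns that into "npssvwzgil".

npssvwzgil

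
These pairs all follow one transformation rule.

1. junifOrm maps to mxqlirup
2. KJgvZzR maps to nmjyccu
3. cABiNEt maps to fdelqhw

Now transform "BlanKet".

eodqnhw

The transformation: shift every letter 3 places forward in the alphabet (wrapping around), then convert every letter to lowercase.
Starting from "BlanKet": after the first operation, "EodqNhw"; after the second, "eodqnhw".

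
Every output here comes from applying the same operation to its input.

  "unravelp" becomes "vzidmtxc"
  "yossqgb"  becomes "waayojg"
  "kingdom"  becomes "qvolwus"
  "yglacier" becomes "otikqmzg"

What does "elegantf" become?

The pattern: shift every letter 8 places forward in the alphabet (wrapping around), then move the first character to the end.
Applying both steps to "elegantf": "mtmoivbn", then "tmoivbnm".

tmoivbnm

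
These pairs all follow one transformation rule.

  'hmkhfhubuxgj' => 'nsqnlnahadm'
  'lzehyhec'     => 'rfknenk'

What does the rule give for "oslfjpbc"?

The pattern: delete the last character, then shift every letter 6 places forward in the alphabet (wrapping around).
Working it through for "oslfjpbc": intermediate "oslfjpb", final "uyrlpvh".
(Check on "lzehyhec": → "lzehyhe" → "rfknenk" ✓)

uyrlpvh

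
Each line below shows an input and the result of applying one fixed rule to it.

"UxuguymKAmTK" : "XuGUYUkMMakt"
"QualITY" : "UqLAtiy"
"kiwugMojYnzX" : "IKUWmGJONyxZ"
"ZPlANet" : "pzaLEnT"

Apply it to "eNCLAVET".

In each case the input is transformed by: flip the case of every letter, then swap each adjacent pair of characters (1↔2, 3↔4, ...).
Starting from "eNCLAVET": after the first operation, "Enclavet"; after the second, "nElcvate".

nElcvate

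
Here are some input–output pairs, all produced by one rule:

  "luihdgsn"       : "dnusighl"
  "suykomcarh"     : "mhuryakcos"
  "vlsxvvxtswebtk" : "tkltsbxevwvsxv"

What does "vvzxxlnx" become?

Rule — take characters alternately from the front and the back (1st, last, 2nd, 2nd-last, ...), then swap the first and last characters.
So "vvzxxlnx" becomes "xxvnzlxv".

xxvnzlxv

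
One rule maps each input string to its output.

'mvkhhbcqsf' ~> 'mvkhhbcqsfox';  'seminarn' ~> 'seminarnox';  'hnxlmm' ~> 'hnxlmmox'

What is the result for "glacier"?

glacierox

Looking at the pairs, the operation is to append "ox".
For "glacier" the result is "glacierox".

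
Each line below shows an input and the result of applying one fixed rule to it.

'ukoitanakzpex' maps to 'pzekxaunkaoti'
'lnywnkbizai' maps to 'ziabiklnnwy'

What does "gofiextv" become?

The rule is to move the last 3 characters to the front (rotate right by 3), then take characters alternately from the front and the back (1st, last, 2nd, 2nd-last, ...).
On "gofiextv": the first step gives "xtvgofie", and the second then gives "xetivfgo".
(Check on "lnywnkbizai": → "zailnywnkbi" → "ziabiklnnwy" ✓)

xetivfgo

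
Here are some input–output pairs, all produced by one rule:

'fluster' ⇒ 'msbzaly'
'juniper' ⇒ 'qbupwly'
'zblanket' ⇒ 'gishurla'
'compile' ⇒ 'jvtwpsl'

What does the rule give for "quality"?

xbhspaf

The rule is to shift every letter 7 places forward in the alphabet (wrapping around).
On "quality" that produces "xbhspaf".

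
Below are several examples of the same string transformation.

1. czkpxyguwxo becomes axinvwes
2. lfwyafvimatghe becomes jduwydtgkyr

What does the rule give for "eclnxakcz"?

cajlvy

The transformation: shift every letter 2 places backward in the alphabet (wrapping around), then delete the last 3 characters.
For "eclnxakcz", step one produces "cajlvyiax"; step two turns that into "cajlvy".
(Check on "czkpxyguwxo": → "axinvwesuvm" → "axinvwes" ✓)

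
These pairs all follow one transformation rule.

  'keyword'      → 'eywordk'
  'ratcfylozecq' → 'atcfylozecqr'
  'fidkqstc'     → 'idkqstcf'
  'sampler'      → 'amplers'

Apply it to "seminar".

eminars

In each case the input is transformed by: move the first character to the end.
"seminar" → "eminars".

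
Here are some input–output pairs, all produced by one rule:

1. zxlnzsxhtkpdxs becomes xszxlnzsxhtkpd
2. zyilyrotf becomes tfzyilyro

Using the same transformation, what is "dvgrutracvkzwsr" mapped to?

srdvgrutracvkzw

The transformation: move the last 2 characters to the front (rotate right by 2).
"dvgrutracvkzwsr" → "srdvgrutracvkzw".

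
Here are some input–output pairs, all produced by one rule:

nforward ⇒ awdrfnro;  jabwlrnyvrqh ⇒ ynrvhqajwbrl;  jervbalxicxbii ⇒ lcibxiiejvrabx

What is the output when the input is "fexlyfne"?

What's happening: swap each adjacent pair of characters (1↔2, 3↔4, ...), then swap the front and back halves of the string.
On "fexlyfne": the first step gives "eflxfyen", and the second then gives "fyeneflx".
(Check on "jervbalxicxbii": → "ejvrabxlcibxii" → "lcibxiiejvrabx" ✓)

fyeneflx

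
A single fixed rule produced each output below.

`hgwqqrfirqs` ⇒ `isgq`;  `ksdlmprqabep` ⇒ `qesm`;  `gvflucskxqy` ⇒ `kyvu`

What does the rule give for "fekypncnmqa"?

The rule is to keep one character in every 3, starting at position 2 (positions 2nd, 5th, 8th, ...), then swap the front and back halves of the string.
Working it through for "fekypncnmqa": intermediate "epna", final "naep".

naep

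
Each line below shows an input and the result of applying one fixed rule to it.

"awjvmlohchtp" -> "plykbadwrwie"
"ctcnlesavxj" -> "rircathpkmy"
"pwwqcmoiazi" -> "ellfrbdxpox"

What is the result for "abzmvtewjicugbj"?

pqobkitlyxrjvqy

Rule — shift every letter 11 places backward in the alphabet (wrapping around).
So "abzmvtewjicugbj" becomes "pqobkitlyxrjvqy".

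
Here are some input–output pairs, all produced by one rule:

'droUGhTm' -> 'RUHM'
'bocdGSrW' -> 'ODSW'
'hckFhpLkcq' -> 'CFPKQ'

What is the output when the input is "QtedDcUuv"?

TDCU

What's happening: keep every other character starting from the second (positions 2nd, 4th, 6th, ...), then convert every letter to uppercase.
Starting from "QtedDcUuv": after the first operation, "tdcu"; after the second, "TDCU".
(Check on "droUGhTm": → "rUhm" → "RUHM" ✓)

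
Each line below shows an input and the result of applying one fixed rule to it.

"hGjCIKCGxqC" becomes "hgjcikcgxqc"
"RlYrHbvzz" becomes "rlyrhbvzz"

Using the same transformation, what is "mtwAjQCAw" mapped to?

mtwajqcaw

What's happening: convert every letter to lowercase.
Doing the same to "mtwAjQCAw": "mtwajqcaw".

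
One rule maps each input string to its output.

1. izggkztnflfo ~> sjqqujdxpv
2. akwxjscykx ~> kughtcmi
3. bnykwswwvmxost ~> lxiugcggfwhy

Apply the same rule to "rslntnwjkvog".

Looking at the pairs, the operation is to shift every letter 10 places forward in the alphabet (wrapping around), then delete the last 2 characters.
Starting from "rslntnwjkvog": after the first operation, "bcvxdxgtufyq"; after the second, "bcvxdxgtuf".

bcvxdxgtuf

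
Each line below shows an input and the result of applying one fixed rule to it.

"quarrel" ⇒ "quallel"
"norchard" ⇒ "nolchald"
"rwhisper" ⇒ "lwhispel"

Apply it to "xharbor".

Looking at the pairs, the operation is to replace every "r" with "l".
On "xharbor" that produces "xhalbol".

xhalbol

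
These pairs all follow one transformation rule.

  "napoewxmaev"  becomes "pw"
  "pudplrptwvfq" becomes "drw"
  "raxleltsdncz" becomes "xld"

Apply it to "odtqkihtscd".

ti

The transformation: keep one character in every 3, starting at position 3 (positions 3rd, 6th, 9th, ...), then delete the last character.
Doing the same to "odtqkihtscd": "ti".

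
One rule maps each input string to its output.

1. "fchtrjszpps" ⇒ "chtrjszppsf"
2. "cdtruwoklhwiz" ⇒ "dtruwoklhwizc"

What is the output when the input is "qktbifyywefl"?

The transformation: move the first character to the end.
On "qktbifyywefl" that produces "ktbifyyweflq".

ktbifyyweflq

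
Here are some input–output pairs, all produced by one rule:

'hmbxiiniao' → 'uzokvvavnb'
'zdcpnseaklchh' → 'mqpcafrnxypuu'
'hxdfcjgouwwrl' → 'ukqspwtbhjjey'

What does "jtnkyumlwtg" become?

wgaxlhzyjgt

The pattern: shift every letter 13 places forward in the alphabet (wrapping around) — i.e. ROT13.
On "jtnkyumlwtg" that produces "wgaxlhzyjgt".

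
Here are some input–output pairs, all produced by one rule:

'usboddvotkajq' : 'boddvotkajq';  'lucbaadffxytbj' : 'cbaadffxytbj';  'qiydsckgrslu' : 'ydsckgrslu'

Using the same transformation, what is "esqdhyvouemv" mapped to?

qdhyvouemv

The pattern: delete the first 2 characters.
For "esqdhyvouemv" the result is "qdhyvouemv".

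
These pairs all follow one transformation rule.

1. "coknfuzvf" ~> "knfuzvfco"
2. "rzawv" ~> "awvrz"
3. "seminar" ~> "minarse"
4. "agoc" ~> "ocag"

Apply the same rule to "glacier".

aciergl

The rule is to move the first 2 characters to the end (rotate left by 2).
"glacier" → "aciergl".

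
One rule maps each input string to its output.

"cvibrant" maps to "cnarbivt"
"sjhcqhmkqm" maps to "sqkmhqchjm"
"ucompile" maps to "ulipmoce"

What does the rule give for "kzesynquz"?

kuqnysezz

The transformation: reverse the string, then swap the first and last characters.
For "kzesynquz" the result is "kuqnysezz".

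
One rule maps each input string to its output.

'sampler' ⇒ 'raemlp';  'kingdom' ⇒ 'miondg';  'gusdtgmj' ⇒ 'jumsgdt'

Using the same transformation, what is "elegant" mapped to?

What's happening: take characters alternately from the front and the back (1st, last, 2nd, 2nd-last, ...), then delete the first character.
On "elegant": the first step gives "etlneag", and the second then gives "tlneag".

tlneag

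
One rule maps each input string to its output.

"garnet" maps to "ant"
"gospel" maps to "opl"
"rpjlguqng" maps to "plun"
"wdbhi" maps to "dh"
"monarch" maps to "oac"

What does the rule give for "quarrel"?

ure

The transformation: keep every other character starting from the second (positions 2nd, 4th, 6th, ...).
So "quarrel" becomes "ure".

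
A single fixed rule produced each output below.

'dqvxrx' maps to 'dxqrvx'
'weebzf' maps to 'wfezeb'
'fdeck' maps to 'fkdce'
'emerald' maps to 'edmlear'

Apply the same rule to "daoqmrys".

dsayorqm

What's happening: take characters alternately from the front and the back (1st, last, 2nd, 2nd-last, ...).
For "daoqmrys" the result is "dsayorqm".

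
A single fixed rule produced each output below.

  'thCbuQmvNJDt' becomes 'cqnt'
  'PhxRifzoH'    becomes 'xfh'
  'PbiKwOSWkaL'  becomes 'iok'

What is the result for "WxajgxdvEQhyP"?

In each case the input is transformed by: keep one character in every 3, starting at position 3 (positions 3rd, 6th, 9th, ...), then convert every letter to lowercase.
"WxajgxdvEQhyP" → "axEy" → "axey".

axey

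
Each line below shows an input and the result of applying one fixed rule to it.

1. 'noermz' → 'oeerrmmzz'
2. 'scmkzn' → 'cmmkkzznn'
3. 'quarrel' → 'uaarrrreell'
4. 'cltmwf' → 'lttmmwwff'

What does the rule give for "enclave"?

nccllaavvee

What's happening: double every character, then delete the first 3 characters.
On "enclave": the first step gives "eennccllaavvee", and the second then gives "nccllaavvee".
(Check on "quarrel": → "qquuaarrrreell" → "uaarrrreell" ✓)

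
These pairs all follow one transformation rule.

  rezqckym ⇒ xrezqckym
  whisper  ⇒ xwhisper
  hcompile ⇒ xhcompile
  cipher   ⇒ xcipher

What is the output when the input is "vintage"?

xvintage

The transformation: prepend "x".
So "vintage" becomes "xvintage".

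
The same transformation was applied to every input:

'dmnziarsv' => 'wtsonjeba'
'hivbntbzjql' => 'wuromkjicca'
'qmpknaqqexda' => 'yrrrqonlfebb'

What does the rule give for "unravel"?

In each case the input is transformed by: shift every letter 1 place forward in the alphabet (wrapping around), then sort the characters into reverse alphabetical order.
On "unravel": the first step gives "vosbwfm", and the second then gives "wvsomfb".

wvsomfb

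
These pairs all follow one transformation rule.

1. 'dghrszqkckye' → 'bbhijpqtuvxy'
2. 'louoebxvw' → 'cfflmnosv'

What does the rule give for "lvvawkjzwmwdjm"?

aabcddmmnnnqru

Looking at the pairs, the operation is to shift every letter 9 places backward in the alphabet (wrapping around), then sort the characters into alphabetical order.
For "lvvawkjzwmwdjm", step one produces "cmmrnbaqndnuad"; step two turns that into "aabcddmmnnnqru".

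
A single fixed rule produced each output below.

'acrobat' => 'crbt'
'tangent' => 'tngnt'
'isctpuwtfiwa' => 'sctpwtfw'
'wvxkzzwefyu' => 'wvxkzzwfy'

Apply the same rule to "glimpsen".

glmpsn

Looking at the pairs, the operation is to remove every vowel.
On "glimpsen" that produces "glmpsn".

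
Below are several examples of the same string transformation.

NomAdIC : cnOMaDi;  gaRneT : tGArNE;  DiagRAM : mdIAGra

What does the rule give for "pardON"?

What's happening: flip the case of every letter, then move the last character to the front.
Applying that to "pardON" gives "nPARDo".

nPARDo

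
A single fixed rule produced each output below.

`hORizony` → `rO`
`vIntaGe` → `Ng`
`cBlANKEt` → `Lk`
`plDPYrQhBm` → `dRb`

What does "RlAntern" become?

Rule — keep one character in every 3, starting at position 3 (positions 3rd, 6th, 9th, ...), then flip the case of every letter.
"RlAntern" → "Ae" → "aE".

aE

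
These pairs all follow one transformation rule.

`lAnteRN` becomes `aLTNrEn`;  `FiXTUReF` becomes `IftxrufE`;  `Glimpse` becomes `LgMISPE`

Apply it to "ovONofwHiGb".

In each case the input is transformed by: swap each adjacent pair of characters (1↔2, 3↔4, ...), then flip the case of every letter.
On "ovONofwHiGb": the first step gives "voNOfoHwGib", and the second then gives "VOnoFOhWgIB".

VOnoFOhWgIB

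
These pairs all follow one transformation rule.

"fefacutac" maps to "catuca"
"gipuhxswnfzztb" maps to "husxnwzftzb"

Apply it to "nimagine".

ganie

The pattern: delete the first 3 characters, then swap each adjacent pair of characters (1↔2, 3↔4, ...).
Applying both steps to "nimagine": "agine", then "ganie".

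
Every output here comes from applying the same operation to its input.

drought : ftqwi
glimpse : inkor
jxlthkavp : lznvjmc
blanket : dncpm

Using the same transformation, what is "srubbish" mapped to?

utwddk

Looking at the pairs, the operation is to delete the last 2 characters, then shift every letter 2 places forward in the alphabet (wrapping around).
On "srubbish" that produces "utwddk".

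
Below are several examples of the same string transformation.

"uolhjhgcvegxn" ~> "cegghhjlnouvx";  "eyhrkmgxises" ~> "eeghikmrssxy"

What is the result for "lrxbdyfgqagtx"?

abdfgglqrtxxy

The rule is to sort the characters into alphabetical order.
On "lrxbdyfgqagtx" that produces "abdfgglqrtxxy".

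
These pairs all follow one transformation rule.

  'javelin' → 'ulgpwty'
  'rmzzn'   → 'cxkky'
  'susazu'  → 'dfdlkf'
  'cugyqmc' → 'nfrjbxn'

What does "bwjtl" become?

The transformation: shift every letter 11 places forward in the alphabet (wrapping around).
"bwjtl" → "mhuew".

mhuew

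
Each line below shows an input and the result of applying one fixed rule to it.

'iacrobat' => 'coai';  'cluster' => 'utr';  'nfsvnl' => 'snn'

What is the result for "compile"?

What's happening: move the first character to the end, then keep every other character starting from the second (positions 2nd, 4th, 6th, ...).
For "compile" the result is "mie".

mie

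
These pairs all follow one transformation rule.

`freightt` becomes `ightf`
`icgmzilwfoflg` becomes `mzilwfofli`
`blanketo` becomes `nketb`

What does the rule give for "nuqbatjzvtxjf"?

The transformation: swap the first and last characters, then delete the first 3 characters.
Starting from "nuqbatjzvtxjf": after the first operation, "fuqbatjzvtxjn"; after the second, "batjzvtxjn".
(Check on "icgmzilwfoflg": → "gcgmzilwfofli" → "mzilwfofli" ✓)

batjzvtxjn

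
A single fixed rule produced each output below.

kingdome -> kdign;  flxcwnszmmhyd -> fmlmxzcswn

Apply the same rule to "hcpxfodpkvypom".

hycvpkxpfdo

The transformation: delete the last 3 characters, then take characters alternately from the front and the back (1st, last, 2nd, 2nd-last, ...).
For "hcpxfodpkvypom", step one produces "hcpxfodpkvy"; step two turns that into "hycvpkxpfdo".
(Check on "kingdome": → "kingd" → "kdign" ✓)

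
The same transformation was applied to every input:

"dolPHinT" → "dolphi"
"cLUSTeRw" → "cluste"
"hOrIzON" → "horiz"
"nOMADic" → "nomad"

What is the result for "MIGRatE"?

migra

What's happening: delete the last 2 characters, then convert every letter to lowercase.
"MIGRatE" → "migra".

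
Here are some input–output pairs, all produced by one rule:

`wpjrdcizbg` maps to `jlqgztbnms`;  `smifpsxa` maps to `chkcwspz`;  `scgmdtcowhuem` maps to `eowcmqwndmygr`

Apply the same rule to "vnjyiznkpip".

The rule is to move the last 3 characters to the front (rotate right by 3), then shift every letter 10 places forward in the alphabet (wrapping around).
For "vnjyiznkpip" the result is "zszfxtisjxu".
(Check on "wpjrdcizbg": → "zbgwpjrdci" → "jlqgztbnms" ✓)

zszfxtisjxu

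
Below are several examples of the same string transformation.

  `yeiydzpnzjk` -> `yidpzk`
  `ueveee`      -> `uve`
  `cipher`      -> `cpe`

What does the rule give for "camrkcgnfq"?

Looking at the pairs, the operation is to keep every other character starting from the first (positions 1st, 3rd, 5th, ...).
Doing the same to "camrkcgnfq": "cmkgf".

cmkgf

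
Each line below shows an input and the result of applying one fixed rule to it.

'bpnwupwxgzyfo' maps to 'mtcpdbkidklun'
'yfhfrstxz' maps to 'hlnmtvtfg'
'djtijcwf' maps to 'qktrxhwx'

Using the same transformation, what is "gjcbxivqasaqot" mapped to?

The pattern: shift every letter 12 places backward in the alphabet (wrapping around), then move the last 3 characters to the front (rotate right by 3).
For "gjcbxivqasaqot" the result is "echuxqplwjeogo".

echuxqplwjeogo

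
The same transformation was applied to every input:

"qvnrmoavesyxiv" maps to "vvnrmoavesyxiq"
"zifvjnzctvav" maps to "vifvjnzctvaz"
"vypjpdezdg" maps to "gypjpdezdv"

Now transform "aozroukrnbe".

eozroukrnba

What's happening: swap the first and last characters.
Doing the same to "aozroukrnbe": "eozroukrnba".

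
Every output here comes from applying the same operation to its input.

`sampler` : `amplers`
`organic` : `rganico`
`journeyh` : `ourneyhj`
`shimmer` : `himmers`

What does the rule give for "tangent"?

angentt

Rule — move the first character to the end.
Applying that to "tangent" gives "angentt".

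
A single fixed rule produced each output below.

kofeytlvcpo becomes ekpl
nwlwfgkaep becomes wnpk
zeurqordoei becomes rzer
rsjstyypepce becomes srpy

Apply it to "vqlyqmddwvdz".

yvvd

What's happening: keep one character in every 3, starting at position 1 (positions 1st, 4th, 7th, ...), then swap each adjacent pair of characters (1↔2, 3↔4, ...).
Starting from "vqlyqmddwvdz": after the first operation, "vydv"; after the second, "yvvd".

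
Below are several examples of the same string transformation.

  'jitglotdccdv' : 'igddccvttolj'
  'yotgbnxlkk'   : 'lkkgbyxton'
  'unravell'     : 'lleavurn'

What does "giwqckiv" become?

What's happening: sort the characters into reverse alphabetical order, then swap the front and back halves of the string.
Working it through for "giwqckiv": intermediate "wvqkiigc", final "iigcwvqk".

iigcwvqk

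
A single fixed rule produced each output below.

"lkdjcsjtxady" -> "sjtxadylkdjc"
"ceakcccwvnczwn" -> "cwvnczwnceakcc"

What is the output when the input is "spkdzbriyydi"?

briyydispkdz

The rule is to move the last character to the front, then swap the front and back halves of the string.
Working it through for "spkdzbriyydi": intermediate "ispkdzbriyyd", final "briyydispkdz".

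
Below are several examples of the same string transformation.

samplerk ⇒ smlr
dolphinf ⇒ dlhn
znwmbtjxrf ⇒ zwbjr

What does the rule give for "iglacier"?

ilce

Each output is the input with this applied: keep every other character starting from the first (positions 1st, 3rd, 5th, ...).
For "iglacier" the result is "ilce".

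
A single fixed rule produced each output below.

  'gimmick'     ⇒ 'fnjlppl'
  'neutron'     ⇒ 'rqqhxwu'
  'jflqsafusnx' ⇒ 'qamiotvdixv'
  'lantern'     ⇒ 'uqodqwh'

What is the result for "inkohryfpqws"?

zvlqnrkubist

The rule is to shift every letter 3 places forward in the alphabet (wrapping around), then move the last 2 characters to the front (rotate right by 2).
So "inkohryfpqws" becomes "zvlqnrkubist".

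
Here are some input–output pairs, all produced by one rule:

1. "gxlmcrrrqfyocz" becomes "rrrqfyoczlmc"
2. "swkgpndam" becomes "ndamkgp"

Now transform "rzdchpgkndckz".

Each output is the input with this applied: delete the first 2 characters, then move the first 3 characters to the end (rotate left by 3).
Applying both steps to "rzdchpgkndckz": "dchpgkndckz", then "pgkndckzdch".

pgkndckzdch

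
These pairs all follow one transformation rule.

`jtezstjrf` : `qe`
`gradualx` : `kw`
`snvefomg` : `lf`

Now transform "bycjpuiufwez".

Looking at the pairs, the operation is to shift every letter 1 place backward in the alphabet (wrapping around), then keep only the last 2 characters.
Applying both steps to "bycjpuiufwez": "axbiothtevdy", then "dy".
(Check on "jtezstjrf": → "isdyrsiqe" → "qe" ✓)

dy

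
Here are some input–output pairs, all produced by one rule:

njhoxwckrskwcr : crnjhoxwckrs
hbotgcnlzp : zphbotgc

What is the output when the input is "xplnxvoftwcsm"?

smxplnxvoft

Each output is the input with this applied: move the last 2 characters to the front (rotate right by 2), then delete the last 2 characters.
On "xplnxvoftwcsm" that produces "smxplnxvoft".
(Check on "njhoxwckrskwcr": → "crnjhoxwckrskw" → "crnjhoxwckrs" ✓)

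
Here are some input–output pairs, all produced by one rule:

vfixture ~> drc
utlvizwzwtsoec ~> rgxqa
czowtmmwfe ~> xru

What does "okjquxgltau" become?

The pattern: shift every letter 2 places backward in the alphabet (wrapping around), then keep one character in every 3, starting at position 2 (positions 2nd, 5th, 8th, ...).
"okjquxgltau" → "mihosvejrys" → "isjs".

isjs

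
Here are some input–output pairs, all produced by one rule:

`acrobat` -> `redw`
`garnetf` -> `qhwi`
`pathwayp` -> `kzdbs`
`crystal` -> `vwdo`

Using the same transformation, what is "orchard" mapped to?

kdug

Looking at the pairs, the operation is to delete the first 3 characters, then shift every letter 3 places forward in the alphabet (wrapping around).
On "orchard": the first step gives "hard", and the second then gives "kdug".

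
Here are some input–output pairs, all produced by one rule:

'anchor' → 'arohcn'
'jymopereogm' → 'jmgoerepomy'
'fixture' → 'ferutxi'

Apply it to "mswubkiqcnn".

The pattern: reverse the string, then move the last character to the front.
Working it through for "mswubkiqcnn": intermediate "nncqikbuwsm", final "mnncqikbuws".

mnncqikbuws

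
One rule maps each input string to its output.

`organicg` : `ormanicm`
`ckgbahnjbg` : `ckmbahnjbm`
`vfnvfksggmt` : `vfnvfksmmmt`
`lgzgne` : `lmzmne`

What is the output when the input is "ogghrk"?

ommhrk

Each output is the input with this applied: replace every "g" with "m".
Doing the same to "ogghrk": "ommhrk".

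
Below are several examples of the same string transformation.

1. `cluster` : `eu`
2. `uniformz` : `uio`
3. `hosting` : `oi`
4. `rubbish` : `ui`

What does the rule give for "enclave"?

Each output is the input with this applied: take characters alternately from the front and the back (1st, last, 2nd, 2nd-last, ...), then keep only the vowels.
For "enclave", step one produces "eenvcal"; step two turns that into "eea".
(Check on "hosting": → "hgonsit" → "oi" ✓)

eea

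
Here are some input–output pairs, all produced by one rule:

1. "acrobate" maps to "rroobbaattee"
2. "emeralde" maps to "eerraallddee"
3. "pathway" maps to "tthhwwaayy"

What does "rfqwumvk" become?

Rule — delete the first 2 characters, then double every character.
"rfqwumvk" → "qwumvk" → "qqwwuummvvkk".
(Check on "acrobate": → "robate" → "rroobbaattee" ✓)

qqwwuummvvkk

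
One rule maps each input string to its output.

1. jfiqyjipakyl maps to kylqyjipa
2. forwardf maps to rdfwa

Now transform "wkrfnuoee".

oeefnu

The transformation: delete the first 3 characters, then move the last 3 characters to the front (rotate right by 3).
"wkrfnuoee" → "oeefnu".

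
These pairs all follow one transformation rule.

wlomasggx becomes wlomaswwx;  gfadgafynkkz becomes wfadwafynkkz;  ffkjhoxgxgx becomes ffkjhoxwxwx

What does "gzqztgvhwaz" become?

The transformation: replace every "g" with "w".
"gzqztgvhwaz" → "wzqztwvhwaz".

wzqztwvhwaz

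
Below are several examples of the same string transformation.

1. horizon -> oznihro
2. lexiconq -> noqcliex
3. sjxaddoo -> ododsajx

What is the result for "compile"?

The transformation: move the last 2 characters to the front (rotate right by 2), then take characters alternately from the front and the back (1st, last, 2nd, 2nd-last, ...).
Doing the same to "compile": "liepcmo".

liepcmo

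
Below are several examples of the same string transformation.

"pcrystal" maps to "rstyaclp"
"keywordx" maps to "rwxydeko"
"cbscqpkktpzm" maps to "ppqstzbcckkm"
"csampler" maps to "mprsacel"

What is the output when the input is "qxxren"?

rxxenq

What's happening: sort the characters into alphabetical order, then swap the front and back halves of the string.
"qxxren" → "rxxenq".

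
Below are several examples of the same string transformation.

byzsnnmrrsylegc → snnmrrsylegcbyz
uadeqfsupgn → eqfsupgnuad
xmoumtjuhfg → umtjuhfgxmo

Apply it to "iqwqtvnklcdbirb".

qtvnklcdbirbiqw

The rule is to move the first 3 characters to the end (rotate left by 3).
So "iqwqtvnklcdbirb" becomes "qtvnklcdbirbiqw".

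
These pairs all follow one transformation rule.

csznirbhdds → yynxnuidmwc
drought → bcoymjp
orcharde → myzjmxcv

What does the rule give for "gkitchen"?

czibfdox

The pattern: shift every letter 5 places backward in the alphabet (wrapping around), then move the last 3 characters to the front (rotate right by 3).
On "gkitchen" that produces "czibfdox".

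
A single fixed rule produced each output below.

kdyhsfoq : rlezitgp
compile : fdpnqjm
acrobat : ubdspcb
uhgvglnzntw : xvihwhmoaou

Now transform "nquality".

zorvbmju

The transformation: move the last character to the front, then shift every letter 1 place forward in the alphabet (wrapping around).
Working it through for "nquality": intermediate "ynqualit", final "zorvbmju".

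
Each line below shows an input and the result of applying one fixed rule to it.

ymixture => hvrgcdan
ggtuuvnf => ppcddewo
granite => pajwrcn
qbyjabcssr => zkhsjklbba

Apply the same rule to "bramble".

kajvkun

The pattern: shift every letter 9 places forward in the alphabet (wrapping around).
Doing the same to "bramble": "kajvkun".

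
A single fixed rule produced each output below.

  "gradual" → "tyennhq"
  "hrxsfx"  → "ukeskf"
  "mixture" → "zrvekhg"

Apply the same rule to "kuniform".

The transformation: take characters alternately from the front and the back (1st, last, 2nd, 2nd-last, ...), then shift every letter 13 places forward in the alphabet (wrapping around) — i.e. ROT13.
"kuniform" → "kmurnoif" → "xzheabvs".

xzheabvs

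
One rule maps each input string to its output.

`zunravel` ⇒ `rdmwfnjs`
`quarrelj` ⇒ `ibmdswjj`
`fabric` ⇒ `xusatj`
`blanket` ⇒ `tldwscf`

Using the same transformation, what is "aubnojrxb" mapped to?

stmptjfbg

The pattern: take characters alternately from the front and the back (1st, last, 2nd, 2nd-last, ...), then shift every letter 8 places backward in the alphabet (wrapping around).
"aubnojrxb" → "abuxbrnjo" → "stmptjfbg".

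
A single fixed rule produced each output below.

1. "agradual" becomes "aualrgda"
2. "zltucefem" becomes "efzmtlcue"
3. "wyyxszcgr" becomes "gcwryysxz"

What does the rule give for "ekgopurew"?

erewgkpou

The pattern: move the last 3 characters to the front (rotate right by 3), then swap each adjacent pair of characters (1↔2, 3↔4, ...).
Working it through for "ekgopurew": intermediate "rewekgopu", final "erewgkpou".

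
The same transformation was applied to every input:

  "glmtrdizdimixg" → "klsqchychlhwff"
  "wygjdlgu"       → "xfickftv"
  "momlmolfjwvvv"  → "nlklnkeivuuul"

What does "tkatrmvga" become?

Looking at the pairs, the operation is to move the first character to the end, then shift every letter 1 place backward in the alphabet (wrapping around).
For "tkatrmvga", step one produces "katrmvgat"; step two turns that into "jzsqlufzs".
(Check on "glmtrdizdimixg": → "lmtrdizdimixgg" → "klsqchychlhwff" ✓)

jzsqlufzs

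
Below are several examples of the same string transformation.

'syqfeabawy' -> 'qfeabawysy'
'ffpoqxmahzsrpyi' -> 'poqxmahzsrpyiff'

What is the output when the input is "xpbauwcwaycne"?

The transformation: move the first 2 characters to the end (rotate left by 2).
So "xpbauwcwaycne" becomes "bauwcwaycnexp".

bauwcwaycnexp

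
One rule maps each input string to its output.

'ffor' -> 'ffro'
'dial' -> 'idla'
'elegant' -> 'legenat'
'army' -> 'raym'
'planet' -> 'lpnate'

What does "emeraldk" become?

The transformation: swap each adjacent pair of characters (1↔2, 3↔4, ...).
For "emeraldk" the result is "merelakd".

merelakd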